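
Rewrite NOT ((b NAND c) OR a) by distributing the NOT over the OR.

NOT (b NAND c) AND NOT a
De Morgan's: NOT(OR of terms) = AND of negations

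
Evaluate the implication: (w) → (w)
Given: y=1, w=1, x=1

Antecedent (w) = 1; consequent (w) = 1.
1 → 1 = 1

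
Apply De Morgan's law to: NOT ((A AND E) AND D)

NOT (A AND E) OR NOT D
De Morgan's: NOT(AND of terms) = OR of negations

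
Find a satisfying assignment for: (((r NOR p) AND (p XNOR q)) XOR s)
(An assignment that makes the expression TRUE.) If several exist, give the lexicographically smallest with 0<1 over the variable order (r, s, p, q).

r=0, s=0, p=0, q=0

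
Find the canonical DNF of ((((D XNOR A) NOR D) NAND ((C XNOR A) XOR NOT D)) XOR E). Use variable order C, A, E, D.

(NOT C AND NOT A AND NOT E AND NOT D) OR (NOT C AND NOT A AND NOT E AND D) OR (NOT C AND A AND NOT E AND D) OR (NOT C AND A AND E AND NOT D) OR (C AND NOT A AND NOT E AND NOT D) OR (C AND NOT A AND NOT E AND D) OR (C AND A AND NOT E AND NOT D) OR (C AND A AND NOT E AND D)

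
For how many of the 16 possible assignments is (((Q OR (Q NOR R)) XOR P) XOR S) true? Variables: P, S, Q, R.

Satisfying assignments: (0,0,0,0), (0,0,1,0), (0,0,1,1), (0,1,0,1), (1,0,0,1), (1,1,0,0), (1,1,1,0), (1,1,1,1)
Count: 8 out of 16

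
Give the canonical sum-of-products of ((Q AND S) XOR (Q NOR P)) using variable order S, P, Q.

Σm(0, 4, 5, 7) = (NOT S AND NOT P AND NOT Q) OR (S AND NOT P AND NOT Q) OR (S AND NOT P AND Q) OR (S AND P AND Q)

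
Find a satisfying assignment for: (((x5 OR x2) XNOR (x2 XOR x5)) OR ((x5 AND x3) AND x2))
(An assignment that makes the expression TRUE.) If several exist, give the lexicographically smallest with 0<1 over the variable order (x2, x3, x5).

x2=0, x3=0, x5=0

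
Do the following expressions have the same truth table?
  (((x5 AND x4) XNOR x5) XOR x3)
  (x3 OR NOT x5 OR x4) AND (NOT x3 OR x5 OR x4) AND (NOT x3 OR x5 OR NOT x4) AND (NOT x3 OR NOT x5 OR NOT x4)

Yes, they are equivalent — the two output columns agree on all 8 assignments:
x3 | x5 | x4 | Expression 1 | Expression 2
------------------------------------------
0 | 0 | 0 | 1 | 1
0 | 0 | 1 | 1 | 1
0 | 1 | 0 | 0 | 0
0 | 1 | 1 | 1 | 1
1 | 0 | 0 | 0 | 0
1 | 0 | 1 | 0 | 0
1 | 1 | 0 | 1 | 1
1 | 1 | 1 | 0 | 0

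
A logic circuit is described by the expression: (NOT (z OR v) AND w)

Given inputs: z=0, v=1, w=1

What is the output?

Substituting: (NOT (0 OR 1) AND 1)
= 0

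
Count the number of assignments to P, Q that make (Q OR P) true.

Satisfying assignments: (0,1), (1,0), (1,1)
Count: 3 out of 4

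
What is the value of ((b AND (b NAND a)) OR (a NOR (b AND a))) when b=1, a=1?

Substituting: ((1 AND (1 NAND 1)) OR (1 NOR (1 AND 1)))
= 0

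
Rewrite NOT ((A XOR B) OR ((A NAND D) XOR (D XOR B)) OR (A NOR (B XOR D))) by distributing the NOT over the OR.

NOT (A XOR B) AND NOT ((A NAND D) XOR (D XOR B)) AND NOT (A NOR (B XOR D))
De Morgan's: NOT(OR of terms) = AND of negations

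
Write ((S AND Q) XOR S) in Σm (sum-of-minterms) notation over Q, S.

Σm(1) = (NOT Q AND S)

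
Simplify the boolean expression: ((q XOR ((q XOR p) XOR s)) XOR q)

By XOR self-cancellation ((E XOR v) XOR v = E):
= ((q XOR p) XOR s)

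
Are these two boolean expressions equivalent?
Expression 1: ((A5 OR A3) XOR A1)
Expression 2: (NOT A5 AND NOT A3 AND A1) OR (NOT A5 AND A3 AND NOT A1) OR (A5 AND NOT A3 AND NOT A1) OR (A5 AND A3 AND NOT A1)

Yes, they are equivalent — the two output columns agree on all 8 assignments:
A5 | A3 | A1 | Expression 1 | Expression 2
------------------------------------------
0 | 0 | 0 | 0 | 0
0 | 0 | 1 | 1 | 1
0 | 1 | 0 | 1 | 1
0 | 1 | 1 | 0 | 0
1 | 0 | 0 | 1 | 1
1 | 0 | 1 | 0 | 0
1 | 1 | 0 | 1 | 1
1 | 1 | 1 | 0 | 0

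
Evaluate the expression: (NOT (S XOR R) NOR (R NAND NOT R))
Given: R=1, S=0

Substituting: (NOT (0 XOR 1) NOR (1 NAND NOT 1))
= 0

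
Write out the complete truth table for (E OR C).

E | C | Output
--------------
0 | 0 | 0
0 | 1 | 1
1 | 0 | 1
1 | 1 | 1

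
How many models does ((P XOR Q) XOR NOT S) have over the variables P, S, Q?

Satisfying assignments: (0,0,0), (0,1,1), (1,0,1), (1,1,0)
Count: 4 out of 8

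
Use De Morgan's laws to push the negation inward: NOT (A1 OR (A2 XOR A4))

NOT A1 AND NOT (A2 XOR A4)
De Morgan's: NOT(OR of terms) = AND of negations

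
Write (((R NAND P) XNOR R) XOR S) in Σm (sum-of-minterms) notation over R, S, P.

Σm(2, 3, 4, 7) = (NOT R AND S AND NOT P) OR (NOT R AND S AND P) OR (R AND NOT S AND NOT P) OR (R AND S AND P)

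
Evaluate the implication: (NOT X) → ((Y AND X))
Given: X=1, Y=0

Antecedent (NOT X) = 0; consequent ((Y AND X)) = 0.
0 → 0 = 1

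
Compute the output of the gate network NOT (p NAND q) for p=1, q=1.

Substituting: NOT (1 NAND 1)
= 1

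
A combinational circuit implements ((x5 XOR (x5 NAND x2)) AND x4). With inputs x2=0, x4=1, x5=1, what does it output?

Substituting: ((1 XOR (1 NAND 0)) AND 1)
= 0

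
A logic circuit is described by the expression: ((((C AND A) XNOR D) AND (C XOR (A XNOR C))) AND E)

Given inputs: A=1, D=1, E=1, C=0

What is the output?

Substituting: ((((0 AND 1) XNOR 1) AND (0 XOR (1 XNOR 0))) AND 1)
= 0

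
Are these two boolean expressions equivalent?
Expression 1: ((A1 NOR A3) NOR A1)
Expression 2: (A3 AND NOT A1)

Yes, they are equivalent — the two output columns agree on all 4 assignments:
A3 | A1 | Expression 1 | Expression 2
-------------------------------------
0 | 0 | 0 | 0
0 | 1 | 0 | 0
1 | 0 | 1 | 1
1 | 1 | 0 | 0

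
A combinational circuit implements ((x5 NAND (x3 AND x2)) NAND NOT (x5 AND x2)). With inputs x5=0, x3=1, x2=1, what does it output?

Substituting: ((0 NAND (1 AND 1)) NAND NOT (0 AND 1))
= 0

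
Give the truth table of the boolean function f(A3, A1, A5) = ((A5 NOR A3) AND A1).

A3 | A1 | A5 | Output
---------------------
0 | 0 | 0 | 0
0 | 0 | 1 | 0
0 | 1 | 0 | 1
0 | 1 | 1 | 0
1 | 0 | 0 | 0
1 | 0 | 1 | 0
1 | 1 | 0 | 0
1 | 1 | 1 | 0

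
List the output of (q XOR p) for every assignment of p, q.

p | q | Output
--------------
0 | 0 | 0
0 | 1 | 1
1 | 0 | 1
1 | 1 | 0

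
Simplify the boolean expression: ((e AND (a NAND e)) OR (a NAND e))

By absorption (E OR (E AND v) = E):
= (a NAND e)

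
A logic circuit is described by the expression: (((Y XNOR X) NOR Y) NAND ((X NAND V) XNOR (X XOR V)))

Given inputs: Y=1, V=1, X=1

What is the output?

Substituting: (((1 XNOR 1) NOR 1) NAND ((1 NAND 1) XNOR (1 XOR 1)))
= 1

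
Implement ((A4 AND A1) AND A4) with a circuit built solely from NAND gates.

((((A4 NAND A1) NAND (A4 NAND A1)) NAND A4) NAND (((A4 NAND A1) NAND (A4 NAND A1)) NAND A4))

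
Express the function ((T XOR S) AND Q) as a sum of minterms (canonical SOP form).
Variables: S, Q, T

Σm(3, 6) = (NOT S AND Q AND T) OR (S AND Q AND NOT T)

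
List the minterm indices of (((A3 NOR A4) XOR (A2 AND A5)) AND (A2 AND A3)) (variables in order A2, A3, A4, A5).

Σm(13, 15) = (A2 AND A3 AND NOT A4 AND A5) OR (A2 AND A3 AND A4 AND A5)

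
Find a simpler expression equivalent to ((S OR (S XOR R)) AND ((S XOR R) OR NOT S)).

By distribution ((E OR v) AND (E OR NOT v) = E):
= (S XOR R)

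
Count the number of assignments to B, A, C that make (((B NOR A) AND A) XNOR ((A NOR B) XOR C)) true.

Satisfying assignments: (0,0,1), (0,1,0), (1,0,0), (1,1,0)
Count: 4 out of 8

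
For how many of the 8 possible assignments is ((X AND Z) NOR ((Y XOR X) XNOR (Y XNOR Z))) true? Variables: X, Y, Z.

Satisfying assignments: (0,0,0), (0,1,0)
Count: 2 out of 8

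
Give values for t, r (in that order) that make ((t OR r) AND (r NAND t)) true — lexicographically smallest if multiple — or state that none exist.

t=0, r=1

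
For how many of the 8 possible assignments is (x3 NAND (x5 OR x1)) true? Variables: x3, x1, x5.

Satisfying assignments: (0,0,0), (0,0,1), (0,1,0), (0,1,1), (1,0,0)
Count: 5 out of 8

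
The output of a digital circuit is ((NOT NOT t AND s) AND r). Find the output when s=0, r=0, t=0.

Substituting: ((NOT NOT 0 AND 0) AND 0)
= 0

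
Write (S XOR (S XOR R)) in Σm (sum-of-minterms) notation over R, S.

Σm(2, 3) = (R AND NOT S) OR (R AND S)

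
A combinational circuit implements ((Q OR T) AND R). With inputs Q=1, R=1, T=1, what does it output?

Substituting: ((1 OR 1) AND 1)
= 1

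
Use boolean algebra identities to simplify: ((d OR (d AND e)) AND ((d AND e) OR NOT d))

By distribution ((E OR v) AND (E OR NOT v) = E):
= (d AND e)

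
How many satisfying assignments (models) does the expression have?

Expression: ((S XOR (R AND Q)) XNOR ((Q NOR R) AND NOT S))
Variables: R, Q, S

Satisfying assignments: (0,1,0), (1,0,0), (1,1,1)
Count: 3 out of 8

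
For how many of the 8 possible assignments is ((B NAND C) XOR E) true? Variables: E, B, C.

Satisfying assignments: (0,0,0), (0,0,1), (0,1,0), (1,1,1)
Count: 4 out of 8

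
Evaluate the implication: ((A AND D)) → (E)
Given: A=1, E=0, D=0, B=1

Antecedent ((A AND D)) = 0; consequent (E) = 0.
0 → 0 = 1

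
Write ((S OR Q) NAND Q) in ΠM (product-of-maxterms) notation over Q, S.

ΠM(2, 3) = (NOT Q OR S) AND (NOT Q OR NOT S)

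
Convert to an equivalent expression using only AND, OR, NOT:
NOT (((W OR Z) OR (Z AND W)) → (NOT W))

((W OR Z) OR (Z AND W)) AND W
(Negated implication: NOT(A → B) = A AND NOT B)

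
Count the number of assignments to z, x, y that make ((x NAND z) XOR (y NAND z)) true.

Satisfying assignments: (1,0,1), (1,1,0)
Count: 2 out of 8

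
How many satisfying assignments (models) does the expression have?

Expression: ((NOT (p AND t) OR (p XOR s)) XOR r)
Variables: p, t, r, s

Satisfying assignments: (0,0,0,0), (0,0,0,1), (0,1,0,0), (0,1,0,1), (1,0,0,0), (1,0,0,1), (1,1,0,0), (1,1,1,1)
Count: 8 out of 16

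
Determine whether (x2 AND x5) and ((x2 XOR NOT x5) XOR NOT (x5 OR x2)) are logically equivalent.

Yes, they are equivalent — the two output columns agree on all 4 assignments:
x2 | x5 | Expression 1 | Expression 2
-------------------------------------
0 | 0 | 0 | 0
0 | 1 | 0 | 0
1 | 0 | 0 | 0
1 | 1 | 1 | 1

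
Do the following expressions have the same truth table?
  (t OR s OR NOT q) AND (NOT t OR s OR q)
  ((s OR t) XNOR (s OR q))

Yes, they are equivalent — the two output columns agree on all 8 assignments:
t | s | q | Expression 1 | Expression 2
---------------------------------------
0 | 0 | 0 | 1 | 1
0 | 0 | 1 | 0 | 0
0 | 1 | 0 | 1 | 1
0 | 1 | 1 | 1 | 1
1 | 0 | 0 | 0 | 0
1 | 0 | 1 | 1 | 1
1 | 1 | 0 | 1 | 1
1 | 1 | 1 | 1 | 1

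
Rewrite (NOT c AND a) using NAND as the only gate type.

(((c NAND c) NAND a) NAND ((c NAND c) NAND a))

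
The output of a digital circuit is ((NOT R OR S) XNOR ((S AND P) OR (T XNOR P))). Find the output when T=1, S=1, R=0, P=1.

Substituting: ((NOT 0 OR 1) XNOR ((1 AND 1) OR (1 XNOR 1)))
= 1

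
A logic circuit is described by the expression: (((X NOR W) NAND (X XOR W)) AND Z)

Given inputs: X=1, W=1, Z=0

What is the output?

Substituting: (((1 NOR 1) NAND (1 XOR 1)) AND 0)
= 0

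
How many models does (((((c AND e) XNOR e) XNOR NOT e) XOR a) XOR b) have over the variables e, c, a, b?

Satisfying assignments: (0,0,0,0), (0,0,1,1), (0,1,0,0), (0,1,1,1), (1,0,0,0), (1,0,1,1), (1,1,0,1), (1,1,1,0)
Count: 8 out of 16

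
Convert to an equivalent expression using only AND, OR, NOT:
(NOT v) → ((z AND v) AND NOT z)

v OR ((z AND v) AND NOT z)
(Implication elimination: A → B = NOT A OR B)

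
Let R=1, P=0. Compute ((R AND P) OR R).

Substituting: ((1 AND 0) OR 1)
= 1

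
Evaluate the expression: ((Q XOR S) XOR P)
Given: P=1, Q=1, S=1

Substituting: ((1 XOR 1) XOR 1)
= 1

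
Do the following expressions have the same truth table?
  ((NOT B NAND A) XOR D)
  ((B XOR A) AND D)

No. Counterexample: with A=0, B=0, D=0, Expression 1 = 1 but Expression 2 = 0.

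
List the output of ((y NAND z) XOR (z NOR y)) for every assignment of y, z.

y | z | Output
--------------
0 | 0 | 0
0 | 1 | 1
1 | 0 | 1
1 | 1 | 0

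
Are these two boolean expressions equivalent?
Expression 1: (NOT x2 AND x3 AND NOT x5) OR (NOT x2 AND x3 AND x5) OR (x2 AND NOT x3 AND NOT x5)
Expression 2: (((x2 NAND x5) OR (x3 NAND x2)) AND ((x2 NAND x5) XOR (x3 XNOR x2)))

Yes, they are equivalent — the two output columns agree on all 8 assignments:
x2 | x3 | x5 | Expression 1 | Expression 2
------------------------------------------
0 | 0 | 0 | 0 | 0
0 | 0 | 1 | 0 | 0
0 | 1 | 0 | 1 | 1
0 | 1 | 1 | 1 | 1
1 | 0 | 0 | 1 | 1
1 | 0 | 1 | 0 | 0
1 | 1 | 0 | 0 | 0
1 | 1 | 1 | 0 | 0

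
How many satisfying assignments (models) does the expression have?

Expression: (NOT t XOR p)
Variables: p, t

Satisfying assignments: (0,0), (1,1)
Count: 2 out of 4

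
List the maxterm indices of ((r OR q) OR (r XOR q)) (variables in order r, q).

ΠM(0) = (r OR q)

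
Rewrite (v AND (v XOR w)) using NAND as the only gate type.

((v NAND ((v NAND (v NAND w)) NAND (w NAND (v NAND w)))) NAND (v NAND ((v NAND (v NAND w)) NAND (w NAND (v NAND w)))))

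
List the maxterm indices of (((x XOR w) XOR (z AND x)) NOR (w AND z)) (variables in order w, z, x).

ΠM(1, 4, 6, 7) = (w OR z OR NOT x) AND (NOT w OR z OR x) AND (NOT w OR NOT z OR x) AND (NOT w OR NOT z OR NOT x)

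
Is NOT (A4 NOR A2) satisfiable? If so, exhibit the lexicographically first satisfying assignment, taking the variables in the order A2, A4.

A2=0, A4=1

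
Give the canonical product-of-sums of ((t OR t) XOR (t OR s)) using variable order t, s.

ΠM(0, 2, 3) = (t OR s) AND (NOT t OR s) AND (NOT t OR NOT s)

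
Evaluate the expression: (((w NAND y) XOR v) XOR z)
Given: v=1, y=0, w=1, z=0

Substituting: (((1 NAND 0) XOR 1) XOR 0)
= 0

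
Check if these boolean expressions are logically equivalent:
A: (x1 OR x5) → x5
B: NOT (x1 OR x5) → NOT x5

No, Inverse is not equivalent to original (counterexample: x1=1, x5=0)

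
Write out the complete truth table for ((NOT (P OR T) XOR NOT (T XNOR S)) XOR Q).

S | T | Q | P | Output
----------------------
0 | 0 | 0 | 0 | 1
0 | 0 | 0 | 1 | 0
0 | 0 | 1 | 0 | 0
0 | 0 | 1 | 1 | 1
0 | 1 | 0 | 0 | 1
0 | 1 | 0 | 1 | 1
0 | 1 | 1 | 0 | 0
0 | 1 | 1 | 1 | 0
1 | 0 | 0 | 0 | 0
1 | 0 | 0 | 1 | 1
1 | 0 | 1 | 0 | 1
1 | 0 | 1 | 1 | 0
1 | 1 | 0 | 0 | 0
1 | 1 | 0 | 1 | 0
1 | 1 | 1 | 0 | 1
1 | 1 | 1 | 1 | 1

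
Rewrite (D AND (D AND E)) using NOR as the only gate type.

((D NOR D) NOR (((D NOR D) NOR (E NOR E)) NOR ((D NOR D) NOR (E NOR E))))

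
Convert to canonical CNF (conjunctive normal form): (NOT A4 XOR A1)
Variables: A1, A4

(A1 OR NOT A4) AND (NOT A1 OR A4)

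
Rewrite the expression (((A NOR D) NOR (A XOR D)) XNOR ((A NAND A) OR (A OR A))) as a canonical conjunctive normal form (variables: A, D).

(A OR D) AND (A OR NOT D) AND (NOT A OR D)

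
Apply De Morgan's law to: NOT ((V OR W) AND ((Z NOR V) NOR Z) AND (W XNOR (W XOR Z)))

NOT (V OR W) OR NOT ((Z NOR V) NOR Z) OR NOT (W XNOR (W XOR Z))
De Morgan's: NOT(AND of terms) = OR of negations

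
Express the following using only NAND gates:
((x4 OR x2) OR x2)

((((x4 NAND x4) NAND (x2 NAND x2)) NAND ((x4 NAND x4) NAND (x2 NAND x2))) NAND (x2 NAND x2))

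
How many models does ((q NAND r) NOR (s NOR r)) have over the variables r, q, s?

Satisfying assignments: (1,1,0), (1,1,1)
Count: 2 out of 8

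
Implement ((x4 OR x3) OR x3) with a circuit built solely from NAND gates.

((((x4 NAND x4) NAND (x3 NAND x3)) NAND ((x4 NAND x4) NAND (x3 NAND x3))) NAND (x3 NAND x3))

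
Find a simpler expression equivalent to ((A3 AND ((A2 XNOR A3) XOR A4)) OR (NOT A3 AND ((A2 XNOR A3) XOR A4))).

By distribution ((E AND v) OR (E AND NOT v) = E):
= ((A2 XNOR A3) XOR A4)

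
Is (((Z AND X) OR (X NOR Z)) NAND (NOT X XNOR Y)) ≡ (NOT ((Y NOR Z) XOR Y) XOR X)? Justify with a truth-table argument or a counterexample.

No. Counterexample: with Z=0, X=0, Y=0, Expression 1 = 1 but Expression 2 = 0.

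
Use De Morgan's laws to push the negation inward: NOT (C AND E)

NOT C OR NOT E
De Morgan's: NOT(AND of terms) = OR of negations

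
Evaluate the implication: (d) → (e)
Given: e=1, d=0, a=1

Antecedent (d) = 0; consequent (e) = 1.
0 → 1 = 1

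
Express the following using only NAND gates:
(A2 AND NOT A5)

((A2 NAND (A5 NAND A5)) NAND (A2 NAND (A5 NAND A5)))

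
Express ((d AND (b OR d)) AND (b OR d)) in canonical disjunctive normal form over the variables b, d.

(NOT b AND d) OR (b AND d)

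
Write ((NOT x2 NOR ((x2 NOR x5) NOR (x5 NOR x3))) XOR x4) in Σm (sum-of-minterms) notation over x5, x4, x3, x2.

Σm(1, 4, 6, 7, 12, 13, 14, 15) = (NOT x5 AND NOT x4 AND NOT x3 AND x2) OR (NOT x5 AND x4 AND NOT x3 AND NOT x2) OR (NOT x5 AND x4 AND x3 AND NOT x2) OR (NOT x5 AND x4 AND x3 AND x2) OR (x5 AND x4 AND NOT x3 AND NOT x2) OR (x5 AND x4 AND NOT x3 AND x2) OR (x5 AND x4 AND x3 AND NOT x2) OR (x5 AND x4 AND x3 AND x2)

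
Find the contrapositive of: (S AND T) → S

Contrapositive: NOT S → NOT (S AND T)
Note: A statement and its contrapositive are logically equivalent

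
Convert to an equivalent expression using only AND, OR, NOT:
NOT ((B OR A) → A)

(B OR A) AND NOT A
(Negated implication: NOT(A → B) = A AND NOT B)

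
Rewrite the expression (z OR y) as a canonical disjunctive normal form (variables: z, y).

(NOT z AND y) OR (z AND NOT y) OR (z AND y)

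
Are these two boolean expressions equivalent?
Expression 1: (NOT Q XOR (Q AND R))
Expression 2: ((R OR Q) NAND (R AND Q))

No. Counterexample: with Q=1, R=0, Expression 1 = 0 but Expression 2 = 1.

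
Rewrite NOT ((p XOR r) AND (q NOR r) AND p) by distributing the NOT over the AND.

NOT (p XOR r) OR NOT (q NOR r) OR NOT p
De Morgan's: NOT(AND of terms) = OR of negations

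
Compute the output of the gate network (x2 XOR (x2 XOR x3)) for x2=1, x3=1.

Substituting: (1 XOR (1 XOR 1))
= 1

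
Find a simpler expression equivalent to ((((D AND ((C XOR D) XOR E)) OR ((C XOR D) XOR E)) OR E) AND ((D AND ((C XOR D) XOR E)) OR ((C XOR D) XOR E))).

By absorption (E AND (E OR v) = E) then absorption (E OR (E AND v) = E):
= ((C XOR D) XOR E)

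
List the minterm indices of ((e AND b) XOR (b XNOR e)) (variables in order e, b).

Σm(0) = (NOT e AND NOT b)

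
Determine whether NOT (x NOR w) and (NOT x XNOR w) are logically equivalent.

No. Counterexample: with w=1, x=1, Expression 1 = 1 but Expression 2 = 0.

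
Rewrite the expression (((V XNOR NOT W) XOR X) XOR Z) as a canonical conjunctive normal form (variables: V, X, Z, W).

(V OR X OR Z OR W) AND (V OR X OR NOT Z OR NOT W) AND (V OR NOT X OR Z OR NOT W) AND (V OR NOT X OR NOT Z OR W) AND (NOT V OR X OR Z OR NOT W) AND (NOT V OR X OR NOT Z OR W) AND (NOT V OR NOT X OR Z OR W) AND (NOT V OR NOT X OR NOT Z OR NOT W)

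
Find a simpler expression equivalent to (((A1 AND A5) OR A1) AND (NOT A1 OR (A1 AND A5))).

By distribution ((E OR v) AND (E OR NOT v) = E):
= (A1 AND A5)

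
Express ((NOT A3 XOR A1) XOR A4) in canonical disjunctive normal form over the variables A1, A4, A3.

(NOT A1 AND NOT A4 AND NOT A3) OR (NOT A1 AND A4 AND A3) OR (A1 AND NOT A4 AND A3) OR (A1 AND A4 AND NOT A3)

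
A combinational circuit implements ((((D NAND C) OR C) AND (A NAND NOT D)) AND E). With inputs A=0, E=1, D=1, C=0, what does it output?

Substituting: ((((1 NAND 0) OR 0) AND (0 NAND NOT 1)) AND 1)
= 1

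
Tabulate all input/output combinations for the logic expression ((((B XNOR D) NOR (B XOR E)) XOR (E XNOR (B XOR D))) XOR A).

D | E | B | A | Output
----------------------
0 | 0 | 0 | 0 | 1
0 | 0 | 0 | 1 | 0
0 | 0 | 1 | 0 | 0
0 | 0 | 1 | 1 | 1
0 | 1 | 0 | 0 | 0
0 | 1 | 0 | 1 | 1
0 | 1 | 1 | 0 | 0
0 | 1 | 1 | 1 | 1
1 | 0 | 0 | 0 | 1
1 | 0 | 0 | 1 | 0
1 | 0 | 1 | 0 | 1
1 | 0 | 1 | 1 | 0
1 | 1 | 0 | 0 | 1
1 | 1 | 0 | 1 | 0
1 | 1 | 1 | 0 | 0
1 | 1 | 1 | 1 | 1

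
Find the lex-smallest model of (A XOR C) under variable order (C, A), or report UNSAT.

C=0, A=1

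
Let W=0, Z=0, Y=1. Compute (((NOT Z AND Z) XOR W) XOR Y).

Substituting: (((NOT 0 AND 0) XOR 0) XOR 1)
= 1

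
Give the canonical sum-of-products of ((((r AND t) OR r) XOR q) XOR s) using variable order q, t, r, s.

Σm(1, 2, 5, 6, 8, 11, 12, 15) = (NOT q AND NOT t AND NOT r AND s) OR (NOT q AND NOT t AND r AND NOT s) OR (NOT q AND t AND NOT r AND s) OR (NOT q AND t AND r AND NOT s) OR (q AND NOT t AND NOT r AND NOT s) OR (q AND NOT t AND r AND s) OR (q AND t AND NOT r AND NOT s) OR (q AND t AND r AND s)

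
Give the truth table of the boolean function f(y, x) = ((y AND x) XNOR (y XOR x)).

y | x | Output
--------------
0 | 0 | 1
0 | 1 | 0
1 | 0 | 0
1 | 1 | 0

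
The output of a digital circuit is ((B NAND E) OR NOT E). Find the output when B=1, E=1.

Substituting: ((1 NAND 1) OR NOT 1)
= 0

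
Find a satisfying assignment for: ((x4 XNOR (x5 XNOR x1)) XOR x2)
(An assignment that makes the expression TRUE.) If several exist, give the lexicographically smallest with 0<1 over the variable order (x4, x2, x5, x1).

x4=0, x2=0, x5=0, x1=1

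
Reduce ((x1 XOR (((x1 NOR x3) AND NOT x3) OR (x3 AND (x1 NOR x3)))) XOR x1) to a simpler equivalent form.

By XOR self-cancellation ((E XOR v) XOR v = E) then distribution ((E AND v) OR (E AND NOT v) = E):
= (x1 NOR x3)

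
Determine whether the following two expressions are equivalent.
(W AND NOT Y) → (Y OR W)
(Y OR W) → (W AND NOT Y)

No, Converse is not equivalent to original (counterexample: Y=1, W=0, V=0)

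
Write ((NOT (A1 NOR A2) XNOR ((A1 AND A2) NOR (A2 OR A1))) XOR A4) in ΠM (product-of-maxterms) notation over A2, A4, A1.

ΠM(0, 1, 4, 5) = (A2 OR A4 OR A1) AND (A2 OR A4 OR NOT A1) AND (NOT A2 OR A4 OR A1) AND (NOT A2 OR A4 OR NOT A1)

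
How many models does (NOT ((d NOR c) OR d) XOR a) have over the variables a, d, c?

Satisfying assignments: (0,0,1), (1,0,0), (1,1,0), (1,1,1)
Count: 4 out of 8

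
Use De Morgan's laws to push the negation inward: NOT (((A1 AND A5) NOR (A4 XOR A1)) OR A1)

NOT ((A1 AND A5) NOR (A4 XOR A1)) AND NOT A1
De Morgan's: NOT(OR of terms) = AND of negations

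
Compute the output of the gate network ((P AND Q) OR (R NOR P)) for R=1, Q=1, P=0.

Substituting: ((0 AND 1) OR (1 NOR 0))
= 0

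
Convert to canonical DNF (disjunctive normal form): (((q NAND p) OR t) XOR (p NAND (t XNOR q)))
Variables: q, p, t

(NOT q AND p AND NOT t) OR (q AND p AND NOT t) OR (q AND p AND t)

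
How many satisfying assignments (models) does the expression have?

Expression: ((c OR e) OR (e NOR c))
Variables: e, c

Satisfying assignments: (0,0), (0,1), (1,0), (1,1)
Count: 4 out of 4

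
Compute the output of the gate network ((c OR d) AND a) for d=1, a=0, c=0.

Substituting: ((0 OR 1) AND 0)
= 0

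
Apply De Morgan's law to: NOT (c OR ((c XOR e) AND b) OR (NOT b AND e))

NOT c AND NOT ((c XOR e) AND b) AND NOT (NOT b AND e)
De Morgan's: NOT(OR of terms) = AND of negations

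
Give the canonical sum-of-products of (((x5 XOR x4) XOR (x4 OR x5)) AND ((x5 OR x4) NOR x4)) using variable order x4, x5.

Σm() = FALSE (no minterms)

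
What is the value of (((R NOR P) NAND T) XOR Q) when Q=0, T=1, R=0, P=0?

Substituting: (((0 NOR 0) NAND 1) XOR 0)
= 0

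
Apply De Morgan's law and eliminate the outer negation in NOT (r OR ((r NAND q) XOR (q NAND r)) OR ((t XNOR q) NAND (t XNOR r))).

NOT r AND NOT ((r NAND q) XOR (q NAND r)) AND NOT ((t XNOR q) NAND (t XNOR r))
De Morgan's: NOT(OR of terms) = AND of negations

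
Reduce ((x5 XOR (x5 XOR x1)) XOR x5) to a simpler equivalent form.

By XOR self-cancellation ((E XOR v) XOR v = E):
= (x5 XOR x1)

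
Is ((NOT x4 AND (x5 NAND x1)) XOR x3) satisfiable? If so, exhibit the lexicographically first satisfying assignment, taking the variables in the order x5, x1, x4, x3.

x5=0, x1=0, x4=0, x3=0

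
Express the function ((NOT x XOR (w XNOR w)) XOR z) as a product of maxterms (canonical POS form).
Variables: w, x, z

ΠM(0, 3, 4, 7) = (w OR x OR z) AND (w OR NOT x OR NOT z) AND (NOT w OR x OR z) AND (NOT w OR NOT x OR NOT z)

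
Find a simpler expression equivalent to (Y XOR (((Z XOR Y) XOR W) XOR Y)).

By XOR self-cancellation ((E XOR v) XOR v = E):
= ((Z XOR Y) XOR W)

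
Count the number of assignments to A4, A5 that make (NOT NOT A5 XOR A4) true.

Satisfying assignments: (0,1), (1,0)
Count: 2 out of 4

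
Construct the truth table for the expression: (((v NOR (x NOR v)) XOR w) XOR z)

w | x | v | z | Output
----------------------
0 | 0 | 0 | 0 | 0
0 | 0 | 0 | 1 | 1
0 | 0 | 1 | 0 | 0
0 | 0 | 1 | 1 | 1
0 | 1 | 0 | 0 | 1
0 | 1 | 0 | 1 | 0
0 | 1 | 1 | 0 | 0
0 | 1 | 1 | 1 | 1
1 | 0 | 0 | 0 | 1
1 | 0 | 0 | 1 | 0
1 | 0 | 1 | 0 | 1
1 | 0 | 1 | 1 | 0
1 | 1 | 0 | 0 | 0
1 | 1 | 0 | 1 | 1
1 | 1 | 1 | 0 | 1
1 | 1 | 1 | 1 | 0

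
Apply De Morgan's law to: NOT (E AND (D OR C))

NOT E OR NOT (D OR C)
De Morgan's: NOT(AND of terms) = OR of negations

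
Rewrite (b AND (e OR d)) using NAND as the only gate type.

((b NAND ((e NAND e) NAND (d NAND d))) NAND (b NAND ((e NAND e) NAND (d NAND d))))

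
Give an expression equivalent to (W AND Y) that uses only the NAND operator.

((W NAND Y) NAND (W NAND Y))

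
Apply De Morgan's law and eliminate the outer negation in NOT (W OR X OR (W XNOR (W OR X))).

NOT W AND NOT X AND NOT (W XNOR (W OR X))
De Morgan's: NOT(OR of terms) = AND of negations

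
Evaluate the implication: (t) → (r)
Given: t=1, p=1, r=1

Antecedent (t) = 1; consequent (r) = 1.
1 → 1 = 1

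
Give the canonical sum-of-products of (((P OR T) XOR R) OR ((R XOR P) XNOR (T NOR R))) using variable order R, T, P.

Σm(1, 2, 3, 4, 5, 7) = (NOT R AND NOT T AND P) OR (NOT R AND T AND NOT P) OR (NOT R AND T AND P) OR (R AND NOT T AND NOT P) OR (R AND NOT T AND P) OR (R AND T AND P)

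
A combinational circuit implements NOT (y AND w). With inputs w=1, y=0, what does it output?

Substituting: NOT (0 AND 1)
= 1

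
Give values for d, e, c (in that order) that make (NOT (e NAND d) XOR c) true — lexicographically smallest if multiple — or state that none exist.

d=0, e=0, c=1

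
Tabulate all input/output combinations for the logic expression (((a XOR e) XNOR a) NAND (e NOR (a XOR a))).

a | e | Output
--------------
0 | 0 | 0
0 | 1 | 1
1 | 0 | 0
1 | 1 | 1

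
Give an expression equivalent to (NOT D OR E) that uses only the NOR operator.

(((D NOR D) NOR E) NOR ((D NOR D) NOR E))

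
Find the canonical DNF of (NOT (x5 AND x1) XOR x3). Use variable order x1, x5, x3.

(NOT x1 AND NOT x5 AND NOT x3) OR (NOT x1 AND x5 AND NOT x3) OR (x1 AND NOT x5 AND NOT x3) OR (x1 AND x5 AND x3)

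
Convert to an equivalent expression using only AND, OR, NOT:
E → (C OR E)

NOT E OR (C OR E)
(Implication elimination: A → B = NOT A OR B)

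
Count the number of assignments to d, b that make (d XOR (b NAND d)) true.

Satisfying assignments: (0,0), (0,1), (1,1)
Count: 3 out of 4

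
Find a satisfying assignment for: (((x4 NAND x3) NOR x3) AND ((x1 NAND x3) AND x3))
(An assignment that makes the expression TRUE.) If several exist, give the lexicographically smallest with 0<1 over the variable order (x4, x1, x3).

UNSATISFIABLE - no assignment makes this expression true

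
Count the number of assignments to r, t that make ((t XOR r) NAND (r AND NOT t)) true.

Satisfying assignments: (0,0), (0,1), (1,1)
Count: 3 out of 4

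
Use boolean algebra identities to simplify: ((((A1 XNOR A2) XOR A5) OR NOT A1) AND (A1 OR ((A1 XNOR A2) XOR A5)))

By distribution ((E OR v) AND (E OR NOT v) = E):
= ((A1 XNOR A2) XOR A5)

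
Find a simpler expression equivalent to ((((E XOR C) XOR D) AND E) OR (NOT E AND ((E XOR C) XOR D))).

By distribution ((E AND v) OR (E AND NOT v) = E):
= ((E XOR C) XOR D)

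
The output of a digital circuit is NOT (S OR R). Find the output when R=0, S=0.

Substituting: NOT (0 OR 0)
= 1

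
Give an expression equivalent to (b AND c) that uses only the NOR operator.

((b NOR b) NOR (c NOR c))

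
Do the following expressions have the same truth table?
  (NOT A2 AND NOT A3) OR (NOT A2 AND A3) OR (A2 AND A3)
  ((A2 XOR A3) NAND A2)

Yes, they are equivalent — the two output columns agree on all 4 assignments:
A2 | A3 | Expression 1 | Expression 2
-------------------------------------
0 | 0 | 1 | 1
0 | 1 | 1 | 1
1 | 0 | 0 | 0
1 | 1 | 1 | 1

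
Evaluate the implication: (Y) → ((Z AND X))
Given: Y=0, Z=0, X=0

Antecedent (Y) = 0; consequent ((Z AND X)) = 0.
0 → 0 = 1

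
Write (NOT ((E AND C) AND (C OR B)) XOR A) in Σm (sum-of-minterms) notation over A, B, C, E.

Σm(0, 1, 2, 4, 5, 6, 11, 15) = (NOT A AND NOT B AND NOT C AND NOT E) OR (NOT A AND NOT B AND NOT C AND E) OR (NOT A AND NOT B AND C AND NOT E) OR (NOT A AND B AND NOT C AND NOT E) OR (NOT A AND B AND NOT C AND E) OR (NOT A AND B AND C AND NOT E) OR (A AND NOT B AND C AND E) OR (A AND B AND C AND E)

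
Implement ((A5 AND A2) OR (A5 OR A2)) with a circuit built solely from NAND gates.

((((A5 NAND A2) NAND (A5 NAND A2)) NAND ((A5 NAND A2) NAND (A5 NAND A2))) NAND (((A5 NAND A5) NAND (A2 NAND A2)) NAND ((A5 NAND A5) NAND (A2 NAND A2))))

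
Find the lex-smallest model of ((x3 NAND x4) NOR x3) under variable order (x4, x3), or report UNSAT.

UNSATISFIABLE - no assignment makes this expression true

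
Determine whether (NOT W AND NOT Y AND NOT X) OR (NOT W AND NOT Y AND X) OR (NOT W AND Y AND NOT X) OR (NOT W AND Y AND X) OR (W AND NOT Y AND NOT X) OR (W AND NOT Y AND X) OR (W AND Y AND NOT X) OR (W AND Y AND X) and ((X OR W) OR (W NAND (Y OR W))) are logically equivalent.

Yes, they are equivalent — the two output columns agree on all 8 assignments:
W | Y | X | Expression 1 | Expression 2
---------------------------------------
0 | 0 | 0 | 1 | 1
0 | 0 | 1 | 1 | 1
0 | 1 | 0 | 1 | 1
0 | 1 | 1 | 1 | 1
1 | 0 | 0 | 1 | 1
1 | 0 | 1 | 1 | 1
1 | 1 | 0 | 1 | 1
1 | 1 | 1 | 1 | 1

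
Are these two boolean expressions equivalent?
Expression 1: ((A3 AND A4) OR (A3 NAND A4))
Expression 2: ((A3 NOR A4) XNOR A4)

No. Counterexample: with A4=0, A3=0, Expression 1 = 1 but Expression 2 = 0.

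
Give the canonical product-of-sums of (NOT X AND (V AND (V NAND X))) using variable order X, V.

ΠM(0, 2, 3) = (X OR V) AND (NOT X OR V) AND (NOT X OR NOT V)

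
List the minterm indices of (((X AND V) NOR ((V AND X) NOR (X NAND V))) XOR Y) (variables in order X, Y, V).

Σm(0, 1, 4, 7) = (NOT X AND NOT Y AND NOT V) OR (NOT X AND NOT Y AND V) OR (X AND NOT Y AND NOT V) OR (X AND Y AND V)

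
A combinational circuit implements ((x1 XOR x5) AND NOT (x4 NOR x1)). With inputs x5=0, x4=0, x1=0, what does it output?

Substituting: ((0 XOR 0) AND NOT (0 NOR 0))
= 0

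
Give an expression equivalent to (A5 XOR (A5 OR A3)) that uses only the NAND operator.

((A5 NAND (A5 NAND ((A5 NAND A5) NAND (A3 NAND A3)))) NAND (((A5 NAND A5) NAND (A3 NAND A3)) NAND (A5 NAND ((A5 NAND A5) NAND (A3 NAND A3)))))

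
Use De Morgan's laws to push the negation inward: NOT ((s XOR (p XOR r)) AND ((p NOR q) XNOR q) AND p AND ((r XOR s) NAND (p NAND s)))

NOT (s XOR (p XOR r)) OR NOT ((p NOR q) XNOR q) OR NOT p OR NOT ((r XOR s) NAND (p NAND s))
De Morgan's: NOT(AND of terms) = OR of negations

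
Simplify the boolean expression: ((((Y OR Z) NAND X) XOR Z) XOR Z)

By XOR self-cancellation ((E XOR v) XOR v = E):
= ((Y OR Z) NAND X)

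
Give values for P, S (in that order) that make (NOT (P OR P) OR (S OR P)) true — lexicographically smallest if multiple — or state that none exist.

P=0, S=0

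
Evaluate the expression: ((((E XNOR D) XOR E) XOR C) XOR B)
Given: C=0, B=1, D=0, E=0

Substituting: ((((0 XNOR 0) XOR 0) XOR 0) XOR 1)
= 0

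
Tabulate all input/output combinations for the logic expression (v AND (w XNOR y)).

y | w | v | Output
------------------
0 | 0 | 0 | 0
0 | 0 | 1 | 1
0 | 1 | 0 | 0
0 | 1 | 1 | 0
1 | 0 | 0 | 0
1 | 0 | 1 | 0
1 | 1 | 0 | 0
1 | 1 | 1 | 1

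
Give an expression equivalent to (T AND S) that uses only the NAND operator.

((T NAND S) NAND (T NAND S))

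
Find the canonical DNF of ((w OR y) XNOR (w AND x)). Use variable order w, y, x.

(NOT w AND NOT y AND NOT x) OR (NOT w AND NOT y AND x) OR (w AND NOT y AND x) OR (w AND y AND x)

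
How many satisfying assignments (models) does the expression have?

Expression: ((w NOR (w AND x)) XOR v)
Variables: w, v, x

Satisfying assignments: (0,0,0), (0,0,1), (1,1,0), (1,1,1)
Count: 4 out of 8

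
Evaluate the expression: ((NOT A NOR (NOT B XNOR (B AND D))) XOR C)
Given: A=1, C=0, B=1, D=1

Substituting: ((NOT 1 NOR (NOT 1 XNOR (1 AND 1))) XOR 0)
= 1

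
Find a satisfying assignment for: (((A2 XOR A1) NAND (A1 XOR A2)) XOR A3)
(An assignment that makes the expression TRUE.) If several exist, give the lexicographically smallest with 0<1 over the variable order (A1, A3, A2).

A1=0, A3=0, A2=0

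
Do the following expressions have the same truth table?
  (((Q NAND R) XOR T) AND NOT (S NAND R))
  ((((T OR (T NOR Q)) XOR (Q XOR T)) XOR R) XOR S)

No. Counterexample: with T=0, Q=0, R=0, S=0, Expression 1 = 0 but Expression 2 = 1.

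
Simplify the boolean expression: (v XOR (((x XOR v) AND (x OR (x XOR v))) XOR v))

By XOR self-cancellation ((E XOR v) XOR v = E) then absorption (E AND (E OR v) = E):
= (x XOR v)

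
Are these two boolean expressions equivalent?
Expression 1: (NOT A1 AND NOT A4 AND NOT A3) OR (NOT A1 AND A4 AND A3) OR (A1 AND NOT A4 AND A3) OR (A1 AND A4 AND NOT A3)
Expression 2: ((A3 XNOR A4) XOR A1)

Yes, they are equivalent — the two output columns agree on all 8 assignments:
A1 | A4 | A3 | Expression 1 | Expression 2
------------------------------------------
0 | 0 | 0 | 1 | 1
0 | 0 | 1 | 0 | 0
0 | 1 | 0 | 0 | 0
0 | 1 | 1 | 1 | 1
1 | 0 | 0 | 0 | 0
1 | 0 | 1 | 1 | 1
1 | 1 | 0 | 1 | 1
1 | 1 | 1 | 0 | 0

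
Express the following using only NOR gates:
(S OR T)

((S NOR T) NOR (S NOR T))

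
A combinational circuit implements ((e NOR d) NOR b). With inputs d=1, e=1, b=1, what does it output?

Substituting: ((1 NOR 1) NOR 1)
= 0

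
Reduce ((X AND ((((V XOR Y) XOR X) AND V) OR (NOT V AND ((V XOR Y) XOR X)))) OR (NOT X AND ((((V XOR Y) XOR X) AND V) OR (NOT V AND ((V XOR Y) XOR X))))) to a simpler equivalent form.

By distribution ((E AND v) OR (E AND NOT v) = E) then distribution ((E AND v) OR (E AND NOT v) = E):
= ((V XOR Y) XOR X)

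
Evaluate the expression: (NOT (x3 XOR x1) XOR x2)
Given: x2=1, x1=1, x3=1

Substituting: (NOT (1 XOR 1) XOR 1)
= 0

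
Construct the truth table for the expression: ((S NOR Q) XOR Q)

S | Q | Output
--------------
0 | 0 | 1
0 | 1 | 1
1 | 0 | 0
1 | 1 | 1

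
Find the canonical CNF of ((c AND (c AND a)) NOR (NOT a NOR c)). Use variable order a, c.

(NOT a OR c) AND (NOT a OR NOT c)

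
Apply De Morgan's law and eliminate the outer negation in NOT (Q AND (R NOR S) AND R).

NOT Q OR NOT (R NOR S) OR NOT R
De Morgan's: NOT(AND of terms) = OR of negations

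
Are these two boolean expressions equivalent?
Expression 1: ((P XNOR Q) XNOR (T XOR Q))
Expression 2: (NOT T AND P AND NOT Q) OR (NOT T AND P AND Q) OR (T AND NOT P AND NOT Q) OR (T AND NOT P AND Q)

Yes, they are equivalent — the two output columns agree on all 8 assignments:
T | P | Q | Expression 1 | Expression 2
---------------------------------------
0 | 0 | 0 | 0 | 0
0 | 0 | 1 | 0 | 0
0 | 1 | 0 | 1 | 1
0 | 1 | 1 | 1 | 1
1 | 0 | 0 | 1 | 1
1 | 0 | 1 | 1 | 1
1 | 1 | 0 | 0 | 0
1 | 1 | 1 | 0 | 0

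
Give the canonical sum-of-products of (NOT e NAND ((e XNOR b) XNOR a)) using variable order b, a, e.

Σm(0, 1, 3, 5, 6, 7) = (NOT b AND NOT a AND NOT e) OR (NOT b AND NOT a AND e) OR (NOT b AND a AND e) OR (b AND NOT a AND e) OR (b AND a AND NOT e) OR (b AND a AND e)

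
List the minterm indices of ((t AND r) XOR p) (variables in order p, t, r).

Σm(3, 4, 5, 6) = (NOT p AND t AND r) OR (p AND NOT t AND NOT r) OR (p AND NOT t AND r) OR (p AND t AND NOT r)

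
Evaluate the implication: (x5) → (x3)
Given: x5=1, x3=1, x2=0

Antecedent (x5) = 1; consequent (x3) = 1.
1 → 1 = 1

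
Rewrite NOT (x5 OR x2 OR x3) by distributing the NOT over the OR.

NOT x5 AND NOT x2 AND NOT x3
De Morgan's: NOT(OR of terms) = AND of negations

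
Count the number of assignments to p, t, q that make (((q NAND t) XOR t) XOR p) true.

Satisfying assignments: (0,0,0), (0,0,1), (0,1,1), (1,1,0)
Count: 4 out of 8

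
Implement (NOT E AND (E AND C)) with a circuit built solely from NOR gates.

(((E NOR E) NOR (E NOR E)) NOR (((E NOR E) NOR (C NOR C)) NOR ((E NOR E) NOR (C NOR C))))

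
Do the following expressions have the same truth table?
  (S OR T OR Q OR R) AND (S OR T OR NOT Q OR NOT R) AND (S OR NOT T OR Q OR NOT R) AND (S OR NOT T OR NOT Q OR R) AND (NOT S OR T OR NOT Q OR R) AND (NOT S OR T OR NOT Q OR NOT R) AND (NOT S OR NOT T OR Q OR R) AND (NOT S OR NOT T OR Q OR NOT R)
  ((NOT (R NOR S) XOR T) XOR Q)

Yes, they are equivalent — the two output columns agree on all 16 assignments:
S | T | Q | R | Expression 1 | Expression 2
-------------------------------------------
0 | 0 | 0 | 0 | 0 | 0
0 | 0 | 0 | 1 | 1 | 1
0 | 0 | 1 | 0 | 1 | 1
0 | 0 | 1 | 1 | 0 | 0
0 | 1 | 0 | 0 | 1 | 1
0 | 1 | 0 | 1 | 0 | 0
0 | 1 | 1 | 0 | 0 | 0
0 | 1 | 1 | 1 | 1 | 1
1 | 0 | 0 | 0 | 1 | 1
1 | 0 | 0 | 1 | 1 | 1
1 | 0 | 1 | 0 | 0 | 0
1 | 0 | 1 | 1 | 0 | 0
1 | 1 | 0 | 0 | 0 | 0
1 | 1 | 0 | 1 | 0 | 0
1 | 1 | 1 | 0 | 1 | 1
1 | 1 | 1 | 1 | 1 | 1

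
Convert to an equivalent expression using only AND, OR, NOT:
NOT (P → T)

P AND NOT T
(Negated implication: NOT(A → B) = A AND NOT B)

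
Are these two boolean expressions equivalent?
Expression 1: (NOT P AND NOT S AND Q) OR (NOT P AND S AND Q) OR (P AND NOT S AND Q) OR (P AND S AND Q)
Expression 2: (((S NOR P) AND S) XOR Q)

Yes, they are equivalent — the two output columns agree on all 8 assignments:
P | S | Q | Expression 1 | Expression 2
---------------------------------------
0 | 0 | 0 | 0 | 0
0 | 0 | 1 | 1 | 1
0 | 1 | 0 | 0 | 0
0 | 1 | 1 | 1 | 1
1 | 0 | 0 | 0 | 0
1 | 0 | 1 | 1 | 1
1 | 1 | 0 | 0 | 0
1 | 1 | 1 | 1 | 1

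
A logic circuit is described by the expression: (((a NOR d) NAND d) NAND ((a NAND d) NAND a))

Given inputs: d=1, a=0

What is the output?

Substituting: (((0 NOR 1) NAND 1) NAND ((0 NAND 1) NAND 0))
= 0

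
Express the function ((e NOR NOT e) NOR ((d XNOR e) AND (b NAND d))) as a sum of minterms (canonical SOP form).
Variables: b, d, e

Σm(1, 2, 5, 6, 7) = (NOT b AND NOT d AND e) OR (NOT b AND d AND NOT e) OR (b AND NOT d AND e) OR (b AND d AND NOT e) OR (b AND d AND e)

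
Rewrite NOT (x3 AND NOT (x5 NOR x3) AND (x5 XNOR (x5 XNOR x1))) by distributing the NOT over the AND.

NOT x3 OR (x5 NOR x3) OR NOT (x5 XNOR (x5 XNOR x1))
De Morgan's: NOT(AND of terms) = OR of negations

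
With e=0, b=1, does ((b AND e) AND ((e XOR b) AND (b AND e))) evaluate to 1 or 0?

Substituting: ((1 AND 0) AND ((0 XOR 1) AND (1 AND 0)))
= 0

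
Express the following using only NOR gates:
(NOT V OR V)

(((V NOR V) NOR V) NOR ((V NOR V) NOR V))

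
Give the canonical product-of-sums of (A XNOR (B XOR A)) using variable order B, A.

ΠM(2, 3) = (NOT B OR A) AND (NOT B OR NOT A)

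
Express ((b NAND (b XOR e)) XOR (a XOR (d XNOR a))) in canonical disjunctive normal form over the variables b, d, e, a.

(NOT b AND d AND NOT e AND NOT a) OR (NOT b AND d AND NOT e AND a) OR (NOT b AND d AND e AND NOT a) OR (NOT b AND d AND e AND a) OR (b AND NOT d AND NOT e AND NOT a) OR (b AND NOT d AND NOT e AND a) OR (b AND d AND e AND NOT a) OR (b AND d AND e AND a)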